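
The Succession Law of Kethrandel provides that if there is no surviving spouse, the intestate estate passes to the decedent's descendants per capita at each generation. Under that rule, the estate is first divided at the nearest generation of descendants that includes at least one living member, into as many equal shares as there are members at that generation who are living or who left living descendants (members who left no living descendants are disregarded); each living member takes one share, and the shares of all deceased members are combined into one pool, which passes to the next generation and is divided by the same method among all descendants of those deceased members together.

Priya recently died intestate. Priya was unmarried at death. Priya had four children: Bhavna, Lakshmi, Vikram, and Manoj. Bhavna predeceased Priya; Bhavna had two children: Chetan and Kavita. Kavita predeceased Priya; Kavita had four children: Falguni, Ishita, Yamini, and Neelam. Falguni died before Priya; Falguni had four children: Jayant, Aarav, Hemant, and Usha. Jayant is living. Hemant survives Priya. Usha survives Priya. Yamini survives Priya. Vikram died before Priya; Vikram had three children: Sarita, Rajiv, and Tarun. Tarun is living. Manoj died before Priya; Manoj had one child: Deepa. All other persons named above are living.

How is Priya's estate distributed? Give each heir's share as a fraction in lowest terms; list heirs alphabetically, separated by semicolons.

Aarav 1/128; Chetan 1/8; Deepa 1/8; Hemant 1/128; Ishita 1/32; Jayant 1/128; Lakshmi 1/4; Neelam 1/32; Rajiv 1/8; Sarita 1/8; Tarun 1/8; Usha 1/128; Yamini 1/32

There is no surviving spouse, so the entire estate passes to Priya's descendants per capita at each generation.
At generation 1 (Bhavna, Lakshmi, Vikram, Manoj) there are 4 shares of (1)/4 = 1/4 each.
Living: Lakshmi — each takes 1/4.
Deceased: Bhavna, Vikram, and Manoj. Their combined 3/4 is pooled and carried to generation 2.
At generation 2 (Chetan, Kavita, Sarita, Rajiv, Tarun, Deepa) there are 6 shares of (3/4)/6 = 1/8 each.
Living: Chetan, Sarita, Rajiv, Tarun, and Deepa — each takes 1/8.
Deceased: Kavita. That 1/8 share is carried to generation 3.
At generation 3 (Falguni, Ishita, Yamini, Neelam) there are 4 shares of (1/8)/4 = 1/32 each.
Living: Ishita, Yamini, and Neelam — each takes 1/32.
Deceased: Falguni. That 1/32 share is carried to generation 4.
At generation 4 (Jayant, Aarav, Hemant, Usha) there are 4 shares of (1/32)/4 = 1/128 each.
Living: Jayant, Aarav, Hemant, and Usha — each takes 1/128.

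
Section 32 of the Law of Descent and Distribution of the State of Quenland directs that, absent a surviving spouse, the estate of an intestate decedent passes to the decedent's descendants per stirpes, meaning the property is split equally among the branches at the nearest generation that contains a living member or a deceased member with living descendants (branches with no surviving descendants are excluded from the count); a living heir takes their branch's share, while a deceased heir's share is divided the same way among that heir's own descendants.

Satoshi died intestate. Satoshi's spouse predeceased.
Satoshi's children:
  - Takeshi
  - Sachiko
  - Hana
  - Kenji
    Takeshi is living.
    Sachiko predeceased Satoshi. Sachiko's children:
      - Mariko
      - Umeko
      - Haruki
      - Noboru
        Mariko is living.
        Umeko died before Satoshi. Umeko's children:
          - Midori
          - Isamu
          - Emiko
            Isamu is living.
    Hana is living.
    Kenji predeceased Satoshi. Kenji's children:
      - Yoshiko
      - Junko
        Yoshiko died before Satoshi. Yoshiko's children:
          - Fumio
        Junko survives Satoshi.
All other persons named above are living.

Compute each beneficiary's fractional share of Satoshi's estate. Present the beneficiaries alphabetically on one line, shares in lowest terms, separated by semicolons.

There is no surviving spouse, so the entire estate passes to Satoshi's descendants per stirpes.
The estate is divided into 4 equal shares of 1/4 among Takeshi, Sachiko, Hana, Kenji.
Takeshi is living and takes 1/4.
Sachiko predeceased; the 1/4 allotted to Sachiko's branch passes to Sachiko's issue by representation.
The 1/4 is divided into 4 equal shares of 1/16 among Mariko, Umeko, Haruki, Noboru.
Mariko is living and takes 1/16.
Umeko predeceased; the 1/16 allotted to Umeko's branch passes to Umeko's issue by representation.
The 1/16 is divided into 3 equal shares of 1/48 among Midori, Isamu, Emiko.
Midori is living and takes 1/48.
Isamu is living and takes 1/48.
Emiko is living and takes 1/48.
Haruki is living and takes 1/16.
Noboru is living and takes 1/16.
Hana is living and takes 1/4.
Kenji predeceased; the 1/4 allotted to Kenji's branch passes to Kenji's issue by representation.
The 1/4 is divided into 2 equal shares of 1/8 among Yoshiko, Junko.
Yoshiko predeceased; the 1/8 allotted to Yoshiko's branch passes to Yoshiko's issue by representation.
Fumio is the sole taker at this level and receives the full 1/8.
Junko is living and takes 1/8.

Emiko 1/48; Fumio 1/8; Hana 1/4; Haruki 1/16; Isamu 1/48; Junko 1/8; Mariko 1/16; Midori 1/48; Noboru 1/16; Takeshi 1/4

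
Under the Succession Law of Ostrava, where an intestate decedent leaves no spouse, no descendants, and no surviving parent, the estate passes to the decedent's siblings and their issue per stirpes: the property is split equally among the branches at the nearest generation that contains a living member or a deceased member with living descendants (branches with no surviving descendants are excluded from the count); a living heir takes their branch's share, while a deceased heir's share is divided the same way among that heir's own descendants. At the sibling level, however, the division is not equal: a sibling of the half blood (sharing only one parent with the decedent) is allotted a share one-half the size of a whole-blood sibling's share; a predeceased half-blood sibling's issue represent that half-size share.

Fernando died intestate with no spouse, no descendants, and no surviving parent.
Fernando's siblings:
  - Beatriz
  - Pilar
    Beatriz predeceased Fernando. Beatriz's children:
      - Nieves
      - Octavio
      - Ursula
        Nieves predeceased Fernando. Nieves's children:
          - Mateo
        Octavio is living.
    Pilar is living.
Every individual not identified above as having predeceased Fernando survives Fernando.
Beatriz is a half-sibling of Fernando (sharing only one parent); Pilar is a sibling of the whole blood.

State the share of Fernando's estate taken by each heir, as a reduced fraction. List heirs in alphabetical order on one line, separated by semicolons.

Mateo 1/9; Octavio 1/9; Pilar 2/3; Ursula 1/9

No spouse, descendants, or parent survives, so the estate passes to Fernando's siblings per stirpes.
Half-blood siblings count for one-half the weight of whole-blood siblings at the initial division.
Dividing 1 in proportion to weights (total weight 3/2): Beatriz (weight 1/2) → 1/3; Pilar (weight 1) → 2/3.
Beatriz predeceased; the 1/3 allotted to Beatriz's branch passes to Beatriz's issue by representation.
The 1/3 is divided into 3 equal shares of 1/9 among Nieves, Octavio, Ursula.
Nieves predeceased; the 1/9 allotted to Nieves's branch passes to Nieves's issue by representation.
Mateo is the sole taker at this level and receives the full 1/9.
Octavio is living and takes 1/9.
Ursula is living and takes 1/9.
Pilar is living and takes 2/3.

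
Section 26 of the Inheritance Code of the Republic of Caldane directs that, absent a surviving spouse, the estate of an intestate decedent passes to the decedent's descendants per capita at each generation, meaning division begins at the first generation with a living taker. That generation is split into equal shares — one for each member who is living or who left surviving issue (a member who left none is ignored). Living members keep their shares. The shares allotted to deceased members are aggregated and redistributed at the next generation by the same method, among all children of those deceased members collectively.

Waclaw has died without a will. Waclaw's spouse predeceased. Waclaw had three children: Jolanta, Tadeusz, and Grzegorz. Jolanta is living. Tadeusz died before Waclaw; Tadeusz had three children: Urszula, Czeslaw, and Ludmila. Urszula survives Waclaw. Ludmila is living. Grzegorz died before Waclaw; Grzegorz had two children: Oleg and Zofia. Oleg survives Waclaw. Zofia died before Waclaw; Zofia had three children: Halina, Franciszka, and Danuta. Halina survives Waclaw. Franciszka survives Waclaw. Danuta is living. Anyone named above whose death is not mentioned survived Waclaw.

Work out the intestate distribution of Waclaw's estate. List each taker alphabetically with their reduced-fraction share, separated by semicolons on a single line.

There is no surviving spouse, so the entire estate passes to Waclaw's descendants per capita at each generation.
At generation 1 (Jolanta, Tadeusz, Grzegorz) there are 3 shares of (1)/3 = 1/3 each.
Living: Jolanta — each takes 1/3.
Deceased: Tadeusz and Grzegorz. Their combined 2/3 is pooled and carried to generation 2.
At generation 2 (Urszula, Czeslaw, Ludmila, Oleg, Zofia) there are 5 shares of (2/3)/5 = 2/15 each.
Living: Urszula, Czeslaw, Ludmila, and Oleg — each takes 2/15.
Deceased: Zofia. That 2/15 share is carried to generation 3.
At generation 3 (Halina, Franciszka, Danuta) there are 3 shares of (2/15)/3 = 2/45 each.
Living: Halina, Franciszka, and Danuta — each takes 2/45.

Czeslaw 2/15; Danuta 2/45; Franciszka 2/45; Halina 2/45; Jolanta 1/3; Ludmila 2/15; Oleg 2/15; Urszula 2/15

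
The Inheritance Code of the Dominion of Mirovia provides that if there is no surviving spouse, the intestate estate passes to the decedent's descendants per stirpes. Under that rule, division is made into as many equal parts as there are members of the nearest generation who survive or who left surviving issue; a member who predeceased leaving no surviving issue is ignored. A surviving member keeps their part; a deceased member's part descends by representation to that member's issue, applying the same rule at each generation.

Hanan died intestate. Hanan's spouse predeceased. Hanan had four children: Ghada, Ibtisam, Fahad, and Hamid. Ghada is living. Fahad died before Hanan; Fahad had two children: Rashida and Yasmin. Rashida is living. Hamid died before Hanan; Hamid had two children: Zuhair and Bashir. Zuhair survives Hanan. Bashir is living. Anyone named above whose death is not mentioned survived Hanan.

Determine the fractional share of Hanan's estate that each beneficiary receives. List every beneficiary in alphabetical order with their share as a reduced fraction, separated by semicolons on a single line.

Bashir 1/8; Ghada 1/4; Ibtisam 1/4; Rashida 1/8; Yasmin 1/8; Zuhair 1/8

There is no surviving spouse, so the entire estate passes to Hanan's descendants per stirpes.
The estate is divided into 4 equal shares of 1/4 among Ghada, Ibtisam, Fahad, Hamid.
Ghada is living and takes 1/4.
Ibtisam is living and takes 1/4.
Fahad predeceased; the 1/4 allotted to Fahad's branch passes to Fahad's issue by representation.
The 1/4 is divided into 2 equal shares of 1/8 among Rashida, Yasmin.
Rashida is living and takes 1/8.
Yasmin is living and takes 1/8.
Hamid predeceased; the 1/4 allotted to Hamid's branch passes to Hamid's issue by representation.
The 1/4 is divided into 2 equal shares of 1/8 among Zuhair, Bashir.
Zuhair is living and takes 1/8.
Bashir is living and takes 1/8.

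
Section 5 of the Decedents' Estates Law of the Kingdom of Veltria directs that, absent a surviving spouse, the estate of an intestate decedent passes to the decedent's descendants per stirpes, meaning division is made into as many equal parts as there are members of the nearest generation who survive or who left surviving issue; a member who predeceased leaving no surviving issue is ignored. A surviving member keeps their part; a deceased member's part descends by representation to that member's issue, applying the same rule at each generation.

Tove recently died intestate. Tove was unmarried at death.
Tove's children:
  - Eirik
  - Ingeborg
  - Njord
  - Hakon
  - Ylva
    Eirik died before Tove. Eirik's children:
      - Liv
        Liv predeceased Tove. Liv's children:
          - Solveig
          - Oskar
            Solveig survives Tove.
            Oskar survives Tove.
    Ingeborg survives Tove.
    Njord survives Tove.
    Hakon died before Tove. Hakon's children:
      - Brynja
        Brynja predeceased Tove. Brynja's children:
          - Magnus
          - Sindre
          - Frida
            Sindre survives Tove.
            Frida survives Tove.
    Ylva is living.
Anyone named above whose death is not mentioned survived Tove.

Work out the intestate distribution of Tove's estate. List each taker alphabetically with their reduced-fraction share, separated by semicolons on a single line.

There is no surviving spouse, so the entire estate passes to Tove's descendants per stirpes.
The estate is divided into 5 equal shares of 1/5 among Eirik, Ingeborg, Njord, Hakon, Ylva.
Eirik predeceased; the 1/5 allotted to Eirik's branch passes to Eirik's issue by representation.
Liv's line is the sole branch at this level, so the full 1/5 passes to Liv's issue by representation.
The 1/5 is divided into 2 equal shares of 1/10 among Solveig, Oskar.
Solveig is living and takes 1/10.
Oskar is living and takes 1/10.
Ingeborg is living and takes 1/5.
Njord is living and takes 1/5.
Hakon predeceased; the 1/5 allotted to Hakon's branch passes to Hakon's issue by representation.
Brynja's line is the sole branch at this level, so the full 1/5 passes to Brynja's issue by representation.
The 1/5 is divided into 3 equal shares of 1/15 among Magnus, Sindre, Frida.
Magnus is living and takes 1/15.
Sindre is living and takes 1/15.
Frida is living and takes 1/15.
Ylva is living and takes 1/5.

Frida 1/15; Ingeborg 1/5; Magnus 1/15; Njord 1/5; Oskar 1/10; Sindre 1/15; Solveig 1/10; Ylva 1/5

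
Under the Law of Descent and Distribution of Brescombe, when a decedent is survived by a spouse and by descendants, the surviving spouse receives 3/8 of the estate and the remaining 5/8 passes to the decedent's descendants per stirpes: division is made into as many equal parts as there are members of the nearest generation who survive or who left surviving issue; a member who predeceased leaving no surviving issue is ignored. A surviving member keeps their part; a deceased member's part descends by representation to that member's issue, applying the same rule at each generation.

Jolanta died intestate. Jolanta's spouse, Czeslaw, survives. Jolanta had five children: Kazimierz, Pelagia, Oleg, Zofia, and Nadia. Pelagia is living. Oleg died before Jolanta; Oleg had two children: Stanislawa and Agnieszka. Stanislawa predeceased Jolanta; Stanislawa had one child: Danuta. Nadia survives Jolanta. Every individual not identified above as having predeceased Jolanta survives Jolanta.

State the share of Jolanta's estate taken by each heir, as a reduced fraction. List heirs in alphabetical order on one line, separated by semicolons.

Czeslaw, as surviving spouse, takes 3/8.
The remaining 5/8 passes to Jolanta's descendants per stirpes.
The 5/8 is divided into 5 equal shares of 1/8 among Kazimierz, Pelagia, Oleg, Zofia, Nadia.
Kazimierz is living and takes 1/8.
Pelagia is living and takes 1/8.
Oleg predeceased; the 1/8 allotted to Oleg's branch passes to Oleg's issue by representation.
The 1/8 is divided into 2 equal shares of 1/16 among Stanislawa, Agnieszka.
Stanislawa predeceased; the 1/16 allotted to Stanislawa's branch passes to Stanislawa's issue by representation.
Danuta is the sole taker at this level and receives the full 1/16.
Agnieszka is living and takes 1/16.
Zofia is living and takes 1/8.
Nadia is living and takes 1/8.

Agnieszka 1/16; Czeslaw 3/8; Danuta 1/16; Kazimierz 1/8; Nadia 1/8; Pelagia 1/8; Zofia 1/8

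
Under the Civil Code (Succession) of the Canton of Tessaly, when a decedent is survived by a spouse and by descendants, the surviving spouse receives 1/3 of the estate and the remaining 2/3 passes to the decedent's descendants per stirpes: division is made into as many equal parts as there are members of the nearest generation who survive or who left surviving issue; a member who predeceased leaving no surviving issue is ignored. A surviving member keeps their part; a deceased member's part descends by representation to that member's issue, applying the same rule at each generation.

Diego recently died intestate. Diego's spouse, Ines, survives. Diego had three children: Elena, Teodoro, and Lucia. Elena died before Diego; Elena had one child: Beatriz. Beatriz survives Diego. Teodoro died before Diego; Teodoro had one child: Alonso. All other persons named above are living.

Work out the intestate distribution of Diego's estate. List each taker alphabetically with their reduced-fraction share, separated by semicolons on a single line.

Ines, as surviving spouse, takes 1/3.
The remaining 2/3 passes to Diego's descendants per stirpes.
The 2/3 is divided into 3 equal shares of 2/9 among Elena, Teodoro, Lucia.
Elena predeceased; the 2/9 allotted to Elena's branch passes to Elena's issue by representation.
Beatriz is the sole taker at this level and receives the full 2/9.
Teodoro predeceased; the 2/9 allotted to Teodoro's branch passes to Teodoro's issue by representation.
Alonso is the sole taker at this level and receives the full 2/9.
Lucia is living and takes 2/9.

Alonso 2/9; Beatriz 2/9; Ines 1/3; Lucia 2/9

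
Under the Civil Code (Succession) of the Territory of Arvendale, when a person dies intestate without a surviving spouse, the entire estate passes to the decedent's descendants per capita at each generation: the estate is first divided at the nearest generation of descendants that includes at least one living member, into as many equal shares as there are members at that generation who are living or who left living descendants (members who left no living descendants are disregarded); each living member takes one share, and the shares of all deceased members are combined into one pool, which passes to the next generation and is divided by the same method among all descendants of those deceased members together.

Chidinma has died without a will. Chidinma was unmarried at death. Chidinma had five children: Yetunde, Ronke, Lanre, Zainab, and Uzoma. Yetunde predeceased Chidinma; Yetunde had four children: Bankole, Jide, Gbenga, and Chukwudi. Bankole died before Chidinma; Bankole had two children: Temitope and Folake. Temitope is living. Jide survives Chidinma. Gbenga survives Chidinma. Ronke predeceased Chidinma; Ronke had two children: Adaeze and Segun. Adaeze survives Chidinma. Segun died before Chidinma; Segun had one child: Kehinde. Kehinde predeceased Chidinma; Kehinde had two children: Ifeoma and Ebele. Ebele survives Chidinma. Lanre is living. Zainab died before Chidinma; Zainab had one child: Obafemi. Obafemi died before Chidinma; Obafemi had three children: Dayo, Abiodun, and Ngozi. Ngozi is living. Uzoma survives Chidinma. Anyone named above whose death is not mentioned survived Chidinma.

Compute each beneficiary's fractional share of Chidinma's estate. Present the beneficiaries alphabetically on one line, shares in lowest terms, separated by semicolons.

There is no surviving spouse, so the entire estate passes to Chidinma's descendants per capita at each generation.
At generation 1 (Yetunde, Ronke, Lanre, Zainab, Uzoma) there are 5 shares of (1)/5 = 1/5 each.
Living: Lanre and Uzoma — each takes 1/5.
Deceased: Yetunde, Ronke, and Zainab. Their combined 3/5 is pooled and carried to generation 2.
At generation 2 (Bankole, Jide, Gbenga, Chukwudi, Adaeze, Segun, Obafemi) there are 7 shares of (3/5)/7 = 3/35 each.
Living: Jide, Gbenga, Chukwudi, and Adaeze — each takes 3/35.
Deceased: Bankole, Segun, and Obafemi. Their combined 9/35 is pooled and carried to generation 3.
At generation 3 (Temitope, Folake, Kehinde, Dayo, Abiodun, Ngozi) there are 6 shares of (9/35)/6 = 3/70 each.
Living: Temitope, Folake, Dayo, Abiodun, and Ngozi — each takes 3/70.
Deceased: Kehinde. That 3/70 share is carried to generation 4.
At generation 4 (Ifeoma, Ebele) there are 2 shares of (3/70)/2 = 3/140 each.
Living: Ifeoma and Ebele — each takes 3/140.

Abiodun 3/70; Adaeze 3/35; Chukwudi 3/35; Dayo 3/70; Ebele 3/140; Folake 3/70; Gbenga 3/35; Ifeoma 3/140; Jide 3/35; Lanre 1/5; Ngozi 3/70; Temitope 3/70; Uzoma 1/5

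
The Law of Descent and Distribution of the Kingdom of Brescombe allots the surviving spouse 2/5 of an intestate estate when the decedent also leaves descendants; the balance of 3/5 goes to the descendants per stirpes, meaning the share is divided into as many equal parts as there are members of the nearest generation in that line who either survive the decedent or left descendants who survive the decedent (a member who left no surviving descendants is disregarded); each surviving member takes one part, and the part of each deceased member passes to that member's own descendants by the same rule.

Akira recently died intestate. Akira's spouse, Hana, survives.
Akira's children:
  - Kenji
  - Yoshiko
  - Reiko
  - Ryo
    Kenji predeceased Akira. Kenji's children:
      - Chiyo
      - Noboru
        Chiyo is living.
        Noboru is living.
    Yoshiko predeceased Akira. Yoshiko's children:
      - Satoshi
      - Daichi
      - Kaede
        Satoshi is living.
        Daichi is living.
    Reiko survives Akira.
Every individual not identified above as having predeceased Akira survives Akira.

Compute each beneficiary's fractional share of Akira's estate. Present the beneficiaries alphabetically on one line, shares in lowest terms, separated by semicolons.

Hana, as surviving spouse, takes 2/5.
The remaining 3/5 passes to Akira's descendants per stirpes.
The 3/5 is divided into 4 equal shares of 3/20 among Kenji, Yoshiko, Reiko, Ryo.
Kenji predeceased; the 3/20 allotted to Kenji's branch passes to Kenji's issue by representation.
The 3/20 is divided into 2 equal shares of 3/40 among Chiyo, Noboru.
Chiyo is living and takes 3/40.
Noboru is living and takes 3/40.
Yoshiko predeceased; the 3/20 allotted to Yoshiko's branch passes to Yoshiko's issue by representation.
The 3/20 is divided into 3 equal shares of 1/20 among Satoshi, Daichi, Kaede.
Satoshi is living and takes 1/20.
Daichi is living and takes 1/20.
Kaede is living and takes 1/20.
Reiko is living and takes 3/20.
Ryo is living and takes 3/20.

Chiyo 3/40; Daichi 1/20; Hana 2/5; Kaede 1/20; Noboru 3/40; Reiko 3/20; Ryo 3/20; Satoshi 1/20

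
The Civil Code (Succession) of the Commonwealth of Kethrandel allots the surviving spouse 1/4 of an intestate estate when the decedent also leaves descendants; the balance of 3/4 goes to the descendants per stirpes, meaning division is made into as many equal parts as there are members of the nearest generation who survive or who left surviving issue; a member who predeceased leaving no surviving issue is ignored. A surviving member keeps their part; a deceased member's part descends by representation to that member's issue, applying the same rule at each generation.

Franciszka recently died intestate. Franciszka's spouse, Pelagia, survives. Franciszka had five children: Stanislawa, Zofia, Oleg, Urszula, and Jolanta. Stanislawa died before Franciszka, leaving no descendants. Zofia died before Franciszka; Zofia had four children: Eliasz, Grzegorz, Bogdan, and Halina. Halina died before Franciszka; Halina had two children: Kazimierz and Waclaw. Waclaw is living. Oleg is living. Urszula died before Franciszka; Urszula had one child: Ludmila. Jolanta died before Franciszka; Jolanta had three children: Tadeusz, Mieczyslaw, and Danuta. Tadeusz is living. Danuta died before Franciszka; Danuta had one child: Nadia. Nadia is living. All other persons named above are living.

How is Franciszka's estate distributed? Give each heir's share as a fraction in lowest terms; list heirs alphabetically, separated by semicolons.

Pelagia, as surviving spouse, takes 1/4.
The remaining 3/4 passes to Franciszka's descendants per stirpes.
Stanislawa left no surviving issue, so that branch lapses and is disregarded.
The 3/4 is divided into 4 equal shares of 3/16 among Zofia, Oleg, Urszula, Jolanta.
Zofia predeceased; the 3/16 allotted to Zofia's branch passes to Zofia's issue by representation.
The 3/16 is divided into 4 equal shares of 3/64 among Eliasz, Grzegorz, Bogdan, Halina.
Eliasz is living and takes 3/64.
Grzegorz is living and takes 3/64.
Bogdan is living and takes 3/64.
Halina predeceased; the 3/64 allotted to Halina's branch passes to Halina's issue by representation.
The 3/64 is divided into 2 equal shares of 3/128 among Kazimierz, Waclaw.
Kazimierz is living and takes 3/128.
Waclaw is living and takes 3/128.
Oleg is living and takes 3/16.
Urszula predeceased; the 3/16 allotted to Urszula's branch passes to Urszula's issue by representation.
Ludmila is the sole taker at this level and receives the full 3/16.
Jolanta predeceased; the 3/16 allotted to Jolanta's branch passes to Jolanta's issue by representation.
The 3/16 is divided into 3 equal shares of 1/16 among Tadeusz, Mieczyslaw, Danuta.
Tadeusz is living and takes 1/16.
Mieczyslaw is living and takes 1/16.
Danuta predeceased; the 1/16 allotted to Danuta's branch passes to Danuta's issue by representation.
Nadia is the sole taker at this level and receives the full 1/16.

Bogdan 3/64; Eliasz 3/64; Grzegorz 3/64; Kazimierz 3/128; Ludmila 3/16; Mieczyslaw 1/16; Nadia 1/16; Oleg 3/16; Pelagia 1/4; Tadeusz 1/16; Waclaw 3/128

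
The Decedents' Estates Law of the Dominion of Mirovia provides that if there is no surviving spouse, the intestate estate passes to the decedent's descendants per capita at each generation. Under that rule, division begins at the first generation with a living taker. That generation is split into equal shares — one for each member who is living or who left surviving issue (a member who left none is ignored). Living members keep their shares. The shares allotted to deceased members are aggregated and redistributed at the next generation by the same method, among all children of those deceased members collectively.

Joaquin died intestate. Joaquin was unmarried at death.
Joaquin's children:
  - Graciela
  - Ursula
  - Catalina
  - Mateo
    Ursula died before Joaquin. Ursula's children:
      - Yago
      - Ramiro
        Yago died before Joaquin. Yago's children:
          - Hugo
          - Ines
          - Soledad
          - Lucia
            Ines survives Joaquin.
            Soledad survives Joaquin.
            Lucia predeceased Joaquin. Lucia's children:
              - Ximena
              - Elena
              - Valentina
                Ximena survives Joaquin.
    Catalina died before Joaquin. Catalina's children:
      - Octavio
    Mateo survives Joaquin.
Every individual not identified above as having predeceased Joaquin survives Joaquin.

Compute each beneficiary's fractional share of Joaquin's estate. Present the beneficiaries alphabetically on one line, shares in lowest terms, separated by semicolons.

Elena 1/72; Graciela 1/4; Hugo 1/24; Ines 1/24; Mateo 1/4; Octavio 1/6; Ramiro 1/6; Soledad 1/24; Valentina 1/72; Ximena 1/72

There is no surviving spouse, so the entire estate passes to Joaquin's descendants per capita at each generation.
At generation 1 (Graciela, Ursula, Catalina, Mateo) there are 4 shares of (1)/4 = 1/4 each.
Living: Graciela and Mateo — each takes 1/4.
Deceased: Ursula and Catalina. Their combined 1/2 is pooled and carried to generation 2.
At generation 2 (Yago, Ramiro, Octavio) there are 3 shares of (1/2)/3 = 1/6 each.
Living: Ramiro and Octavio — each takes 1/6.
Deceased: Yago. That 1/6 share is carried to generation 3.
At generation 3 (Hugo, Ines, Soledad, Lucia) there are 4 shares of (1/6)/4 = 1/24 each.
Living: Hugo, Ines, and Soledad — each takes 1/24.
Deceased: Lucia. That 1/24 share is carried to generation 4.
At generation 4 (Ximena, Elena, Valentina) there are 3 shares of (1/24)/3 = 1/72 each.
Living: Ximena, Elena, and Valentina — each takes 1/72.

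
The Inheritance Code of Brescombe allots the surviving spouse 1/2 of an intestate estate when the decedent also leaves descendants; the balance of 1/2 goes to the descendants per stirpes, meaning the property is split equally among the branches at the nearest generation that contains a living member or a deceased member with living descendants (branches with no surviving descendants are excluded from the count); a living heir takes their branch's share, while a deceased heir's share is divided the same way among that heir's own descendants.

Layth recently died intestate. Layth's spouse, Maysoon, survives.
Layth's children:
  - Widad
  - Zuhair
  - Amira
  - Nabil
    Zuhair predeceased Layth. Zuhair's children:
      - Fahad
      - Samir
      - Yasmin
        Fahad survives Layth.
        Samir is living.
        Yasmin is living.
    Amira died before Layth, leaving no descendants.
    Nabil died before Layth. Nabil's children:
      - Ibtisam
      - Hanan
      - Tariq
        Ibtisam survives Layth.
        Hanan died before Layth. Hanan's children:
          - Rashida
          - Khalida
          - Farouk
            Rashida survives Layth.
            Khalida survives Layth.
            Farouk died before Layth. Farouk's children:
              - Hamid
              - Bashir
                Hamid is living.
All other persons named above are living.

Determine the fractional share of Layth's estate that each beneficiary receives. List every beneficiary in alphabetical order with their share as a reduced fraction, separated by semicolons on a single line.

Bashir 1/108; Fahad 1/18; Hamid 1/108; Ibtisam 1/18; Khalida 1/54; Maysoon 1/2; Rashida 1/54; Samir 1/18; Tariq 1/18; Widad 1/6; Yasmin 1/18

Maysoon, as surviving spouse, takes 1/2.
The remaining 1/2 passes to Layth's descendants per stirpes.
Amira left no surviving issue, so that branch lapses and is disregarded.
The 1/2 is divided into 3 equal shares of 1/6 among Widad, Zuhair, Nabil.
Widad is living and takes 1/6.
Zuhair predeceased; the 1/6 allotted to Zuhair's branch passes to Zuhair's issue by representation.
The 1/6 is divided into 3 equal shares of 1/18 among Fahad, Samir, Yasmin.
Fahad is living and takes 1/18.
Samir is living and takes 1/18.
Yasmin is living and takes 1/18.
Nabil predeceased; the 1/6 allotted to Nabil's branch passes to Nabil's issue by representation.
The 1/6 is divided into 3 equal shares of 1/18 among Ibtisam, Hanan, Tariq.
Ibtisam is living and takes 1/18.
Hanan predeceased; the 1/18 allotted to Hanan's branch passes to Hanan's issue by representation.
The 1/18 is divided into 3 equal shares of 1/54 among Rashida, Khalida, Farouk.
Rashida is living and takes 1/54.
Khalida is living and takes 1/54.
Farouk predeceased; the 1/54 allotted to Farouk's branch passes to Farouk's issue by representation.
The 1/54 is divided into 2 equal shares of 1/108 among Hamid, Bashir.
Hamid is living and takes 1/108.
Bashir is living and takes 1/108.
Tariq is living and takes 1/18.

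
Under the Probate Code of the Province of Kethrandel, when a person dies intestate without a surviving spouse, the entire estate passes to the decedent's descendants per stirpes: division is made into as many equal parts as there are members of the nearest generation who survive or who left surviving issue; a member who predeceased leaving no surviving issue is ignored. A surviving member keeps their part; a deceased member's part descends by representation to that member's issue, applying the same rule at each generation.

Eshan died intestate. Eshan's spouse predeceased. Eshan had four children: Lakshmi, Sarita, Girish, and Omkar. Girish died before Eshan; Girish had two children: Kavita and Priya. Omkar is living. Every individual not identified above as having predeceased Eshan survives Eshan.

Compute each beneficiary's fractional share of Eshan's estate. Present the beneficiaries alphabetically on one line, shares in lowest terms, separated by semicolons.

Kavita 1/8; Lakshmi 1/4; Omkar 1/4; Priya 1/8; Sarita 1/4

There is no surviving spouse, so the entire estate passes to Eshan's descendants per stirpes.
The estate is divided into 4 equal shares of 1/4 among Lakshmi, Sarita, Girish, Omkar.
Lakshmi is living and takes 1/4.
Sarita is living and takes 1/4.
Girish predeceased; the 1/4 allotted to Girish's branch passes to Girish's issue by representation.
The 1/4 is divided into 2 equal shares of 1/8 among Kavita, Priya.
Kavita is living and takes 1/8.
Priya is living and takes 1/8.
Omkar is living and takes 1/4.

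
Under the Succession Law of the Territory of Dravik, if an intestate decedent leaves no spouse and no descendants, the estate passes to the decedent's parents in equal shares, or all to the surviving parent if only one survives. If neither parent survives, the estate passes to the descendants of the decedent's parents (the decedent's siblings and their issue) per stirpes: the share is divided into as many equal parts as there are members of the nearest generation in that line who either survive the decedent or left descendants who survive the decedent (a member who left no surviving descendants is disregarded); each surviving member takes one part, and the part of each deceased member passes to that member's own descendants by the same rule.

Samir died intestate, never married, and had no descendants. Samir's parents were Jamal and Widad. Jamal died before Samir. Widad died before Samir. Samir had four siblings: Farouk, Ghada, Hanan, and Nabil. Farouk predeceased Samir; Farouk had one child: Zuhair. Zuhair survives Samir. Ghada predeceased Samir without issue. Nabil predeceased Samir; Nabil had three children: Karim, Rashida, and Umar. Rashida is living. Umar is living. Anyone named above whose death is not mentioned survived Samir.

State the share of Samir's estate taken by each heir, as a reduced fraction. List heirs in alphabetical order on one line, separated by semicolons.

Hanan 1/3; Karim 1/9; Rashida 1/9; Umar 1/9; Zuhair 1/3

Neither parent survives and there are no descendants, so the estate passes to Samir's siblings and their issue per stirpes.
Ghada left no surviving issue, so that branch lapses and is disregarded.
The estate is divided into 3 equal shares of 1/3 among Farouk, Hanan, Nabil.
Farouk predeceased; the 1/3 allotted to Farouk's branch passes to Farouk's issue by representation.
Zuhair is the sole taker at this level and receives the full 1/3.
Hanan is living and takes 1/3.
Nabil predeceased; the 1/3 allotted to Nabil's branch passes to Nabil's issue by representation.
The 1/3 is divided into 3 equal shares of 1/9 among Karim, Rashida, Umar.
Karim is living and takes 1/9.
Rashida is living and takes 1/9.
Umar is living and takes 1/9.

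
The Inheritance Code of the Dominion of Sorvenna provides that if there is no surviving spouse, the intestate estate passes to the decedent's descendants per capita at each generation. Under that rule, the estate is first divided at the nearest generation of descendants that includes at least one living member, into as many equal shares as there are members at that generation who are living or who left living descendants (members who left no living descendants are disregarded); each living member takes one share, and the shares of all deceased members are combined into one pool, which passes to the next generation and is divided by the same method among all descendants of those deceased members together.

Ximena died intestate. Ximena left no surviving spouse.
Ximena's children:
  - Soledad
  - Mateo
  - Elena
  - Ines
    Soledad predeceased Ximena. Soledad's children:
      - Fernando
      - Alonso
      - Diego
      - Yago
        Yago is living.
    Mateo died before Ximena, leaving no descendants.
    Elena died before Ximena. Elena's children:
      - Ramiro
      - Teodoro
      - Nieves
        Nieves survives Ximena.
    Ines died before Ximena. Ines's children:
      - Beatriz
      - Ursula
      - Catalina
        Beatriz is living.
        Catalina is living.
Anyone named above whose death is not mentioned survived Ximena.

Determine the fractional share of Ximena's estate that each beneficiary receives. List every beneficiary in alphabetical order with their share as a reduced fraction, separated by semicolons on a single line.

There is no surviving spouse, so the entire estate passes to Ximena's descendants per capita at each generation.
No one at generation 1 (Soledad, Elena, Ines) is living; moving to the next generation.
At generation 2 (Fernando, Alonso, Diego, Yago, Ramiro, Teodoro, Nieves, Beatriz, Ursula, Catalina) there are 10 shares of (1)/10 = 1/10 each.
Living: Fernando, Alonso, Diego, Yago, Ramiro, Teodoro, Nieves, Beatriz, Ursula, and Catalina — each takes 1/10.

Alonso 1/10; Beatriz 1/10; Catalina 1/10; Diego 1/10; Fernando 1/10; Nieves 1/10; Ramiro 1/10; Teodoro 1/10; Ursula 1/10; Yago 1/10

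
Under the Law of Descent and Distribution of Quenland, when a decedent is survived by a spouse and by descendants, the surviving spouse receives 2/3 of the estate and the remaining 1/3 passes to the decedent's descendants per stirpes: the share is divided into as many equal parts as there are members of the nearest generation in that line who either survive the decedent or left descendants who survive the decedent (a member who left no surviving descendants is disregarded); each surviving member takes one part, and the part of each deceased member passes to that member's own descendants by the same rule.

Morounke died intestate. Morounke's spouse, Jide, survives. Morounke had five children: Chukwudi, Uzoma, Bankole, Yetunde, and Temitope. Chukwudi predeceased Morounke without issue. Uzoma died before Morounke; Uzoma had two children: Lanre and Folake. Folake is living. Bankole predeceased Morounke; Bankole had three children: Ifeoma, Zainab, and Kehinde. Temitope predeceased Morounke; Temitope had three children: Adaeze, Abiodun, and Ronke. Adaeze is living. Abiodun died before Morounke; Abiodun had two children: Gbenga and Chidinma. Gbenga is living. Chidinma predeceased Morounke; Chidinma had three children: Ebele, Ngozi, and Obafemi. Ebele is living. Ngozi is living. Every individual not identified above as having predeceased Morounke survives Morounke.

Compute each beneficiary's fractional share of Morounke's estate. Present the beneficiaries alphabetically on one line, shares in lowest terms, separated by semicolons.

Jide, as surviving spouse, takes 2/3.
The remaining 1/3 passes to Morounke's descendants per stirpes.
Chukwudi left no surviving issue, so that branch lapses and is disregarded.
The 1/3 is divided into 4 equal shares of 1/12 among Uzoma, Bankole, Yetunde, Temitope.
Uzoma predeceased; the 1/12 allotted to Uzoma's branch passes to Uzoma's issue by representation.
The 1/12 is divided into 2 equal shares of 1/24 among Lanre, Folake.
Lanre is living and takes 1/24.
Folake is living and takes 1/24.
Bankole predeceased; the 1/12 allotted to Bankole's branch passes to Bankole's issue by representation.
The 1/12 is divided into 3 equal shares of 1/36 among Ifeoma, Zainab, Kehinde.
Ifeoma is living and takes 1/36.
Zainab is living and takes 1/36.
Kehinde is living and takes 1/36.
Yetunde is living and takes 1/12.
Temitope predeceased; the 1/12 allotted to Temitope's branch passes to Temitope's issue by representation.
The 1/12 is divided into 3 equal shares of 1/36 among Adaeze, Abiodun, Ronke.
Adaeze is living and takes 1/36.
Abiodun predeceased; the 1/36 allotted to Abiodun's branch passes to Abiodun's issue by representation.
The 1/36 is divided into 2 equal shares of 1/72 among Gbenga, Chidinma.
Gbenga is living and takes 1/72.
Chidinma predeceased; the 1/72 allotted to Chidinma's branch passes to Chidinma's issue by representation.
The 1/72 is divided into 3 equal shares of 1/216 among Ebele, Ngozi, Obafemi.
Ebele is living and takes 1/216.
Ngozi is living and takes 1/216.
Obafemi is living and takes 1/216.
Ronke is living and takes 1/36.

Adaeze 1/36; Ebele 1/216; Folake 1/24; Gbenga 1/72; Ifeoma 1/36; Jide 2/3; Kehinde 1/36; Lanre 1/24; Ngozi 1/216; Obafemi 1/216; Ronke 1/36; Yetunde 1/12; Zainab 1/36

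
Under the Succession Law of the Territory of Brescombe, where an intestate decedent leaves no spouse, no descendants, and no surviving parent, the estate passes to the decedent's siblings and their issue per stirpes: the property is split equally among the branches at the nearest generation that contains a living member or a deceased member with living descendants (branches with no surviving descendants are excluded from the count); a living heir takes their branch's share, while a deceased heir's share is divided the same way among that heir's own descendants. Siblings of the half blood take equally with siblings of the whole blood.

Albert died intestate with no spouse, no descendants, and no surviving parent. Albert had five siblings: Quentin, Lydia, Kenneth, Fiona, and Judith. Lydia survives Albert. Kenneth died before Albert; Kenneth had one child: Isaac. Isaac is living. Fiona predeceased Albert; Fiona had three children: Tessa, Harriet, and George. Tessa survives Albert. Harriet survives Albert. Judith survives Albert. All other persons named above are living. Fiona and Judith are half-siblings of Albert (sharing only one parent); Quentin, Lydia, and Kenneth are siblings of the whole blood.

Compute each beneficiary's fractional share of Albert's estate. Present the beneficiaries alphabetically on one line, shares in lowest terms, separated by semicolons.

George 1/15; Harriet 1/15; Isaac 1/5; Judith 1/5; Lydia 1/5; Quentin 1/5; Tessa 1/15

No spouse, descendants, or parent survives, so the estate passes to Albert's siblings per stirpes.
Half-blood and whole-blood siblings take equally under the stated rule.
The estate is divided into 5 equal shares of 1/5 among Quentin, Lydia, Kenneth, Fiona, Judith.
Quentin is living and takes 1/5.
Lydia is living and takes 1/5.
Kenneth predeceased; the 1/5 allotted to Kenneth's branch passes to Kenneth's issue by representation.
Isaac is the sole taker at this level and receives the full 1/5.
Fiona predeceased; the 1/5 allotted to Fiona's branch passes to Fiona's issue by representation.
The 1/5 is divided into 3 equal shares of 1/15 among Tessa, Harriet, George.
Tessa is living and takes 1/15.
Harriet is living and takes 1/15.
George is living and takes 1/15.
Judith is living and takes 1/5.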